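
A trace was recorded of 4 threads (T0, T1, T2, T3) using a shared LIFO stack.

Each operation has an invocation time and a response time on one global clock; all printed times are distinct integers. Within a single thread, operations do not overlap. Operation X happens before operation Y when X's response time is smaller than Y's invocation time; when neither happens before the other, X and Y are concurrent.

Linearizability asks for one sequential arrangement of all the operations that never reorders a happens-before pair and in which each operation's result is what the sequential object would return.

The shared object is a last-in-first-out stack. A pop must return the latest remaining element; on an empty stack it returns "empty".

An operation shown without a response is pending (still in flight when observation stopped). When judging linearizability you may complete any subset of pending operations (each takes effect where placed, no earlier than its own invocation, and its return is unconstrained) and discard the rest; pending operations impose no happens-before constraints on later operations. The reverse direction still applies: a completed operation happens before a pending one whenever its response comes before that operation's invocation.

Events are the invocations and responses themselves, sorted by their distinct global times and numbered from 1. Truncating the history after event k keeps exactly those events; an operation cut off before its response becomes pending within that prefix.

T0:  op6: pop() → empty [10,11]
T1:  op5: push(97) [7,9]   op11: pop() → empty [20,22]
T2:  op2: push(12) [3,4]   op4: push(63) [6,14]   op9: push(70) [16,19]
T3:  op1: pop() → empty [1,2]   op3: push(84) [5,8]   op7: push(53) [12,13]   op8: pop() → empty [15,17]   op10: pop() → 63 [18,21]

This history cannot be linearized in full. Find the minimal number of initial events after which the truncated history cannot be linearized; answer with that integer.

11

events 1..10 are still linearizable — one witness is op1, op2, op3, op4, op5:
1. op1 pop() → empty, leaving stack <>
2. op2 push(12), leaving stack <12>
3. op3 push(84), leaving stack <12,84>
4. op4 push(63) (pending, included), leaving stack <12,84,63>
5. op5 push(97), leaving stack <12,84,63,97>
with event 11 included (op6 responding at time 11), all real-time-consistent orders fail
completion choices over the 1 pending operation (op4) were checked; none helps
sample order op1, op2, op3, op5, op6 (pending dropped) stalls at step 5 — op6 pop() → empty has no legal effect
sample order op1, op2, op5, op3, op6 (pending dropped) stalls at step 5 — op6 pop() → empty has no legal effect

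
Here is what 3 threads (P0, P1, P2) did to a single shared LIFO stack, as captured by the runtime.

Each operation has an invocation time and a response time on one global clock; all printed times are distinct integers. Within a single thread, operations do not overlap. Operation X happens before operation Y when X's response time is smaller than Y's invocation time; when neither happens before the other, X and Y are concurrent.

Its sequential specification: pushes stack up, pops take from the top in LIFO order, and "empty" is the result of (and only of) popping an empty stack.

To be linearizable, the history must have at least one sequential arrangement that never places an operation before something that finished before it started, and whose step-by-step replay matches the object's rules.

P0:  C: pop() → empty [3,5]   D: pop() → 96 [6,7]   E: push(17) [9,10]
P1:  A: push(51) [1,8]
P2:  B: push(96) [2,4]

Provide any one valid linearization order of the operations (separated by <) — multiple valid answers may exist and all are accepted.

1. C pop() → empty, leaving stack <>
2. A push(51), leaving stack <51>
3. B push(96), leaving stack <51,96>
4. D pop() → 96, leaving stack <51>
5. E push(17), leaving stack <51,17>

C < A < B < D < E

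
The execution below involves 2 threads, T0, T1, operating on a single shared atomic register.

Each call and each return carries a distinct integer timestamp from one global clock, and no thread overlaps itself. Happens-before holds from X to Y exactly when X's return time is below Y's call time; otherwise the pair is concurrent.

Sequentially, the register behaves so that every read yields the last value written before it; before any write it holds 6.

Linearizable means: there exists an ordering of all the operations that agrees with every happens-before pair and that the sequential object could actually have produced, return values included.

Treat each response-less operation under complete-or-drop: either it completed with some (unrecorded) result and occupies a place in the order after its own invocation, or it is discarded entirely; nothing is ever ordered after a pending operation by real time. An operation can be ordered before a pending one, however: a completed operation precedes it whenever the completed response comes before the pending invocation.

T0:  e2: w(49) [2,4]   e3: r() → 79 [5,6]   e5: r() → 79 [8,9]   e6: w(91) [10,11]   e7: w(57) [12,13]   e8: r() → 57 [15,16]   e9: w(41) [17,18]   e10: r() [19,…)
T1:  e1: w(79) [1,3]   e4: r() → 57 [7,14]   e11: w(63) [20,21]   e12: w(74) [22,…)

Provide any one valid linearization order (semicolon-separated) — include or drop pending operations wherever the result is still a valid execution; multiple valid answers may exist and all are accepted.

e2; e1; e3; e5; e6; e7; e4; e8; e9; e10; e11

1. e2 w(49), leaving value 49
2. e1 w(79), leaving value 79
3. e3 r() → 79, leaving value 79
4. e5 r() → 79, leaving value 79
5. e6 w(91), leaving value 91
6. e7 w(57), leaving value 57
7. e4 r() → 57, leaving value 57
8. e8 r() → 57, leaving value 57
9. e9 w(41), leaving value 41
10. e10 r() (pending, included), leaving value 41
11. e11 w(63), leaving value 63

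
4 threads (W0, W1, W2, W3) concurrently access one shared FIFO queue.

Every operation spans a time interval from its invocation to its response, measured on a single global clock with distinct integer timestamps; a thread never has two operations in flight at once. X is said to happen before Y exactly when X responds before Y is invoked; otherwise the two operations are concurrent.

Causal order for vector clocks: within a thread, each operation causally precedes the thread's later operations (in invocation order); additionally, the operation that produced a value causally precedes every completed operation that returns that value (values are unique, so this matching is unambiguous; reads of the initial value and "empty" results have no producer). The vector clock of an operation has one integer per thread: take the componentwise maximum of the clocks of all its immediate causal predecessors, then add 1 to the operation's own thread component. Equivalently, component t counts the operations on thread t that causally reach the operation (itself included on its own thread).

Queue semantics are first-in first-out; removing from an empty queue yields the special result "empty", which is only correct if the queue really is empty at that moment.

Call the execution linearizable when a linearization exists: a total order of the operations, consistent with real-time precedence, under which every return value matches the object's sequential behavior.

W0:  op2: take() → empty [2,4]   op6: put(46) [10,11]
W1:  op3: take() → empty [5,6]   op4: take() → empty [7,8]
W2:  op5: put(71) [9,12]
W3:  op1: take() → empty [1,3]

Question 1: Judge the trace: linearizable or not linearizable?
witness order: op1, op2, op3, op4, op5, op6
step 1: op1 take() → empty — queue <>
step 2: op2 take() → empty — queue <>
step 3: op3 take() → empty — queue <>
step 4: op4 take() → empty — queue <>
step 5: op5 put(71) — queue <71>
step 6: op6 put(46) — queue <71,46>

linearizable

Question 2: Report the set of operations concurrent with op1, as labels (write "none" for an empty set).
concurrent with op1 ([1,3]): every op whose interval crosses 1..3
op2 [2,4]: concurrent
op3 [5,6]: after
op4 [7,8]: after
op5 [9,12]: after
op6 [10,11]: after

op2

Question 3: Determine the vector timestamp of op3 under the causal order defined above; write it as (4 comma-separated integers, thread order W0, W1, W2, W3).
op1 (invocation 1): nothing precedes it; W3's component alone gives (0, 0, 0, 1)
op5 (invocation 9): nothing precedes it; W2's component alone gives (0, 0, 1, 0)
op3 (invocation 5): nothing precedes it; W1's component alone gives (0, 1, 0, 0)
op2 (invocation 2): nothing precedes it; W0's component alone gives (1, 0, 0, 0)
op4 (invocation 7): componentwise max over VC(op3)=(0, 1, 0, 0), +1 at W1, giving (0, 2, 0, 0)
op6 (invocation 10): componentwise max over VC(op2)=(1, 0, 0, 0), +1 at W0, giving (2, 0, 0, 0)
target: VC(op3) = (0, 1, 0, 0)

(0, 1, 0, 0)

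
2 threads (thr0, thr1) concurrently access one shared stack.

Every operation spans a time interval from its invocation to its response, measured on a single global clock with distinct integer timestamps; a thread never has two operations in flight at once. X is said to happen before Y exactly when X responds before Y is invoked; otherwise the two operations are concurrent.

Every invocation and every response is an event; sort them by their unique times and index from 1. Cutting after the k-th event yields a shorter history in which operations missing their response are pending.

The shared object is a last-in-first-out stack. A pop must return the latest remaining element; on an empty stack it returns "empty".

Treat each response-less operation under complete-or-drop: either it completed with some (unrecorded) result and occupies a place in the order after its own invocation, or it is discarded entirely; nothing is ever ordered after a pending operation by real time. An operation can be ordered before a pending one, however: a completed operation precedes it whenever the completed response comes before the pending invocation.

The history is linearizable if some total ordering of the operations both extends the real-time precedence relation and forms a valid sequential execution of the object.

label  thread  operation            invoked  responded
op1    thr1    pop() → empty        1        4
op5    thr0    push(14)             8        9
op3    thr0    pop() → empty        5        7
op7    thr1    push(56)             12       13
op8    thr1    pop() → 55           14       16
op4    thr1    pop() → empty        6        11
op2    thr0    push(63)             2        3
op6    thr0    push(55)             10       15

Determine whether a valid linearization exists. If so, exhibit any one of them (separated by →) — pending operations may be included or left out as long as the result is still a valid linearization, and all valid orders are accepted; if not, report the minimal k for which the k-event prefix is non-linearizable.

through event 10 a valid linearization exists; event 11 (op4 responding at time 11) ends that
checked exhaustively: 6 real-time-consistent orders of 5 completed operations, zero legal stack replays
no escape via the 1 pending operation (op6): every completion choice fails
sample order op1, op2, op3, op4, op5 (pending dropped) stalls at step 3 — op3 pop() → empty has no legal effect
sample order op1, op2, op3, op5, op4 (pending dropped) stalls at step 3 — op3 pop() → empty has no legal effect

not linearizable — minimal violating prefix: 11 events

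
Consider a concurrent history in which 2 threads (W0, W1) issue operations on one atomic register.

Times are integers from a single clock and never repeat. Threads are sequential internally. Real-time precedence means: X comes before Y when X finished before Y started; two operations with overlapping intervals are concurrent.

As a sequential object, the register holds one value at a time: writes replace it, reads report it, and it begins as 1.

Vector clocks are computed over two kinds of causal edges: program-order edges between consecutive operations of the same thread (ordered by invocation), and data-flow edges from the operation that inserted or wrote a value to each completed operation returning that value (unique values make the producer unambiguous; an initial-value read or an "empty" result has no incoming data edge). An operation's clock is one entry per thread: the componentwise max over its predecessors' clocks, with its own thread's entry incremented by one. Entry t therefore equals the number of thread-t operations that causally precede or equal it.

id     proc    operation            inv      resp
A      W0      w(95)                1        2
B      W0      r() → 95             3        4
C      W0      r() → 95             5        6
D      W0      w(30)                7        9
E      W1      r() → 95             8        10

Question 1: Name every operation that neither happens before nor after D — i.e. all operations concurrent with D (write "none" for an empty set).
E

overlap test against D [7,9]: concurrent iff the interval meets 7..9
A [1,2]: before
B [3,4]: before
C [5,6]: before
E [8,10]: concurrent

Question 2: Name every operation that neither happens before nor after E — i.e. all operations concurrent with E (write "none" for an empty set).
D

E runs from 8 to 10; window-overlapping ops are concurrent
A [1,2]: before
B [3,4]: before
C [5,6]: before
D [7,9]: concurrent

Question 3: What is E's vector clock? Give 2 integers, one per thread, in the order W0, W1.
(1, 1)

no predecessors for A (invoked 1): W0 increments from zero → (1, 0)
VC(E, invoked at 8): max of VC(A)=(1, 0), then +1 on thread W1 → (1, 1)
VC(B, invoked at 3): max of VC(A)=(1, 0), then +1 on thread W0 → (2, 0)
VC(C, invoked at 5): max of VC(A)=(1, 0), VC(B)=(2, 0), then +1 on thread W0 → (3, 0)
VC(D, invoked at 7): max of VC(C)=(3, 0), then +1 on thread W0 → (4, 0)
target: VC(E) = (1, 1)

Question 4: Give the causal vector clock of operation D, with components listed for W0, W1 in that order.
(4, 0)

A, invoked 1, has no incoming edges; only W0's bump applies → (1, 0)
E (invocation 8): componentwise max over VC(A)=(1, 0), +1 at W1, giving (1, 1)
B (invocation 3): componentwise max over VC(A)=(1, 0), +1 at W0, giving (2, 0)
C (invocation 5): componentwise max over VC(A)=(1, 0), VC(B)=(2, 0), +1 at W0, giving (3, 0)
D (invocation 7): componentwise max over VC(C)=(3, 0), +1 at W0, giving (4, 0)
target: VC(D) = (4, 0)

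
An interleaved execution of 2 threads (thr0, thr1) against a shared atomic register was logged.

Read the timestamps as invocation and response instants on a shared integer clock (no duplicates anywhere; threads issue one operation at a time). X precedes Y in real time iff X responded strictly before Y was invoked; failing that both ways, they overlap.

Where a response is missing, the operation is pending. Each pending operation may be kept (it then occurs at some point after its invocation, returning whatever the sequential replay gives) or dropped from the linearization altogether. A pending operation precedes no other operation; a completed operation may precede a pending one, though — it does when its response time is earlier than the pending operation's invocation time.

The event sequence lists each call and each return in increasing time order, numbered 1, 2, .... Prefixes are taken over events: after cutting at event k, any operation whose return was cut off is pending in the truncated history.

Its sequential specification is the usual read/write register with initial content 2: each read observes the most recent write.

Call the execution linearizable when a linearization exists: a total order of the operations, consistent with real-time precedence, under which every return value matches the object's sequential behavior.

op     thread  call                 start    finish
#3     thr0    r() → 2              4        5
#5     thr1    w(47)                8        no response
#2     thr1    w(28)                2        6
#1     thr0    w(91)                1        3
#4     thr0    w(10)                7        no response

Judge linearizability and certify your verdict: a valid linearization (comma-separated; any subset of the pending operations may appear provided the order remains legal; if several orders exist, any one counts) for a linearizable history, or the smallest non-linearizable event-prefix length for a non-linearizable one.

not linearizable — minimal violating prefix: 5 events

through event 4 a valid linearization exists; event 5 (#3 responding at time 5) ends that
a single order respects real time; the 2 completed atomic register operations fail replay along it
no completion choice of the 1 pending operation (#2) rescues it — every subset was tried
one such order, #1, #3 (pending dropped), breaks at step 2 where #3 r() → 2 is illegal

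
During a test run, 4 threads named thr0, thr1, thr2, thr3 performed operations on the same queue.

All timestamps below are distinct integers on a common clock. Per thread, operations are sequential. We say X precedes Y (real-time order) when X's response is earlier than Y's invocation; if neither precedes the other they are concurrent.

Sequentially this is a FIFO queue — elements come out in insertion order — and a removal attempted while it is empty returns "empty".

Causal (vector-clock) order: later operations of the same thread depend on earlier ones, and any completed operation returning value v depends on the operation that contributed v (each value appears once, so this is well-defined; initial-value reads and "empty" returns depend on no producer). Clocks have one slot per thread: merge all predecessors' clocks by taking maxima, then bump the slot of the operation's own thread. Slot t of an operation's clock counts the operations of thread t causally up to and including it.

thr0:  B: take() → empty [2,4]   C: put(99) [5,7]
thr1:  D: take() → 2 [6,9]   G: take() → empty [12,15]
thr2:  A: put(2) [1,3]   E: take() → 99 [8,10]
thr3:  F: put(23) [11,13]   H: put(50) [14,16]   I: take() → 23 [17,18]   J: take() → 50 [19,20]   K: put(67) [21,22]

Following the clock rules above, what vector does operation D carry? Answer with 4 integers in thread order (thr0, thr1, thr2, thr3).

root op F, invoked 11: fresh clock plus thr3's own tick → (0, 0, 0, 1)
root op A, invoked 1: fresh clock plus thr2's own tick → (0, 0, 1, 0)
root op B, invoked 2: fresh clock plus thr0's own tick → (1, 0, 0, 0)
merge at H (invoked 14): VC(F)=(0, 0, 0, 1), own-thread bump on thr3 → (0, 0, 0, 2)
merge at D (invoked 6): VC(A)=(0, 0, 1, 0), own-thread bump on thr1 → (0, 1, 1, 0)
merge at C (invoked 5): VC(B)=(1, 0, 0, 0), own-thread bump on thr0 → (2, 0, 0, 0)
merge at I (invoked 17): VC(F)=(0, 0, 0, 1), VC(H)=(0, 0, 0, 2), own-thread bump on thr3 → (0, 0, 0, 3)
merge at G (invoked 12): VC(D)=(0, 1, 1, 0), own-thread bump on thr1 → (0, 2, 1, 0)
merge at J (invoked 19): VC(H)=(0, 0, 0, 2), VC(I)=(0, 0, 0, 3), own-thread bump on thr3 → (0, 0, 0, 4)
merge at E (invoked 8): VC(A)=(0, 0, 1, 0), VC(C)=(2, 0, 0, 0), own-thread bump on thr2 → (2, 0, 2, 0)
merge at K (invoked 21): VC(J)=(0, 0, 0, 4), own-thread bump on thr3 → (0, 0, 0, 5)
target: VC(D) = (0, 1, 1, 0)

(0, 1, 1, 0)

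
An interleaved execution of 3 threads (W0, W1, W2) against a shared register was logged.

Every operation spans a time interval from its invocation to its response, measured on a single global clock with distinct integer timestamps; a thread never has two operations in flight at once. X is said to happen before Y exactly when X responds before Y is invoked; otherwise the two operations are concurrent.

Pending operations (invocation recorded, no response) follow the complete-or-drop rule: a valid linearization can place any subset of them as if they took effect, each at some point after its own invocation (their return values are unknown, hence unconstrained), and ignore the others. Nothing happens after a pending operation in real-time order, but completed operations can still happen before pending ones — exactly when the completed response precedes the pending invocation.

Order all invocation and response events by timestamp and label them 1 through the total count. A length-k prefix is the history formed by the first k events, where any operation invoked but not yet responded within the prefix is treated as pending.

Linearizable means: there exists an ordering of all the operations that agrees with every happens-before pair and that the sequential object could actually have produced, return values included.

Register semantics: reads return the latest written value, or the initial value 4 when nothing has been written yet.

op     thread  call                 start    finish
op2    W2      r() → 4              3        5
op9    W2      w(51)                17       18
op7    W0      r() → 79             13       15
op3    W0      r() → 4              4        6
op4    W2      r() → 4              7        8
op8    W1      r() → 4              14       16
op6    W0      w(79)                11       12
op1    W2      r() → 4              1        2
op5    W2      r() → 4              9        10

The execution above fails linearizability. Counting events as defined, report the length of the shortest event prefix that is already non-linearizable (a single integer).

16

events 1..15 are linearizable, e.g. via op1, op2, op3, op4, op5, op6, op7:
1. op1 r() → 4, leaving value 4
2. op2 r() → 4, leaving value 4
3. op3 r() → 4, leaving value 4
4. op4 r() → 4, leaving value 4
5. op5 r() → 4, leaving value 4
6. op6 w(79), leaving value 79
7. op7 r() → 79, leaving value 79
include event 16 — op8 responding at 16 — and every candidate order breaks
e.g. op1, op2, op3, op4, op5, op6, op7, op8: illegal at step 8, since op8 r() → 4 cannot apply there
e.g. op1, op2, op3, op4, op5, op6, op8, op7: illegal at step 7, since op8 r() → 4 cannot apply there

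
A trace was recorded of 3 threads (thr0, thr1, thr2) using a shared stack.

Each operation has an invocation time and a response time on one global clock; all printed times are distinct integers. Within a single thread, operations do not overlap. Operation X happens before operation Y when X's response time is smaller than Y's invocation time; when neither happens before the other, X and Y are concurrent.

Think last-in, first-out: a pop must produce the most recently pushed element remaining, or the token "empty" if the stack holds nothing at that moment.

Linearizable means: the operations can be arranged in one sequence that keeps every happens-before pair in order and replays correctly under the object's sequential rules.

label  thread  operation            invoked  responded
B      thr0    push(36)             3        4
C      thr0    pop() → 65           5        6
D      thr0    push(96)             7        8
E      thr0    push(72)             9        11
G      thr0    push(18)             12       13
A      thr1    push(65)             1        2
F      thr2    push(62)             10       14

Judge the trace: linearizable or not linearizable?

already the first 6 events (up to C's response at time 6) admit no linearization; the first 5 still do
one real-time candidate order over the 3 completed operations — the stack replay rejects it
for example A, B, C fails at step 3: C pop() → 65 is not legal there

not linearizable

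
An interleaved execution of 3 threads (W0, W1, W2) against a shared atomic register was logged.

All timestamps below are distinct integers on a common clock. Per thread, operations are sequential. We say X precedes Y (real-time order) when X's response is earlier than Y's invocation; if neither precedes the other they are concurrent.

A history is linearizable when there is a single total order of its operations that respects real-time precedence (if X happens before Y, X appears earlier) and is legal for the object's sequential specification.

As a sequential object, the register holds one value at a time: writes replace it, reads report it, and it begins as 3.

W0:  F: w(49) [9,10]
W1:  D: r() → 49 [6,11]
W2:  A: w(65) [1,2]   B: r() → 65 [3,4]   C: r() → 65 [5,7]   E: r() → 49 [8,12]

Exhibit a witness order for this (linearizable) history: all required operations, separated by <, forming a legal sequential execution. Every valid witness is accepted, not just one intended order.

after step 1 (A w(65)): value 65
after step 2 (B r() → 65): value 65
after step 3 (C r() → 65): value 65
after step 4 (F w(49)): value 49
after step 5 (D r() → 49): value 49
after step 6 (E r() → 49): value 49

A < B < C < F < D < E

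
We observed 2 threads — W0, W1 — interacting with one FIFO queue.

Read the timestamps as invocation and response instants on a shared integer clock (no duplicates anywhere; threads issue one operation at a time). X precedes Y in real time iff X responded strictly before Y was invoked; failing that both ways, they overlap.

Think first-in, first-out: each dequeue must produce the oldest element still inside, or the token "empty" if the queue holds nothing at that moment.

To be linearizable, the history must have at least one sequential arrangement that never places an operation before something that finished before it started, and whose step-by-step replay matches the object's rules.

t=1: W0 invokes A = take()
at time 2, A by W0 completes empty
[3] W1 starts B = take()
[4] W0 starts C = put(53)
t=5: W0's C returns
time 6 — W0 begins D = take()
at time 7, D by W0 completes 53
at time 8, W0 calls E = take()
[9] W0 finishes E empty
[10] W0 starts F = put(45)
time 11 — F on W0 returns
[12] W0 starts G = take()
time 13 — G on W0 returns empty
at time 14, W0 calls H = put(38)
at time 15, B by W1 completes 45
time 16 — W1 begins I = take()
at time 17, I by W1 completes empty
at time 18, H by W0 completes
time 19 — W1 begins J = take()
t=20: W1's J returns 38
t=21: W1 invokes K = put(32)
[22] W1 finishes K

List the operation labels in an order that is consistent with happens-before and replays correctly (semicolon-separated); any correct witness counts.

step 1: A take() → empty — queue <>
step 2: C put(53) — queue <53>
step 3: D take() → 53 — queue <>
step 4: E take() → empty — queue <>
step 5: F put(45) — queue <45>
step 6: B take() → 45 — queue <>
step 7: G take() → empty — queue <>
step 8: I take() → empty — queue <>
step 9: H put(38) — queue <38>
step 10: J take() → 38 — queue <>
step 11: K put(32) — queue <32>

A; C; D; E; F; B; G; I; H; J; K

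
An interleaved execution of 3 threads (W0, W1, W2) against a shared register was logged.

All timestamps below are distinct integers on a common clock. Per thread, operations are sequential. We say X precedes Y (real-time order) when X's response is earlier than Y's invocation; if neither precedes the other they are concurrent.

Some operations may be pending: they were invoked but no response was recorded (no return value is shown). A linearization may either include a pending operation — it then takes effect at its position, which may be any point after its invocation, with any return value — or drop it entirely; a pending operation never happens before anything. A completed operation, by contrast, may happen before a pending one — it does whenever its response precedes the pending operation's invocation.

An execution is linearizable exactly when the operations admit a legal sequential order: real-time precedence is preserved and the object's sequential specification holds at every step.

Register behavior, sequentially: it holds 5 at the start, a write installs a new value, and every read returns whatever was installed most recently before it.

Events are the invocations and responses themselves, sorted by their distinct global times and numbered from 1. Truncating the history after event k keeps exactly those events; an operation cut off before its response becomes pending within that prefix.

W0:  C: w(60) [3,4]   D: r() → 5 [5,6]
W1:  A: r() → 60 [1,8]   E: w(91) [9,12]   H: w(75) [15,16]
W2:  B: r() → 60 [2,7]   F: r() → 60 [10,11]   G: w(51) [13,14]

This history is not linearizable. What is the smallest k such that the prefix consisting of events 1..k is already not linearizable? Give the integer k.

one valid order for events 1..5 is A, B, C:
after step 1 (A r() (pending, included)): value 5
after step 2 (B r() (pending, included)): value 5
after step 3 (C w(60)): value 60
adding event 6 (D responds at 6) leaves no legal real-time order
no completion choice of the 2 pending operations (A, B) rescues it — every subset was tried
one such order, C, D (pending dropped), breaks at step 2 where D r() → 5 is illegal

6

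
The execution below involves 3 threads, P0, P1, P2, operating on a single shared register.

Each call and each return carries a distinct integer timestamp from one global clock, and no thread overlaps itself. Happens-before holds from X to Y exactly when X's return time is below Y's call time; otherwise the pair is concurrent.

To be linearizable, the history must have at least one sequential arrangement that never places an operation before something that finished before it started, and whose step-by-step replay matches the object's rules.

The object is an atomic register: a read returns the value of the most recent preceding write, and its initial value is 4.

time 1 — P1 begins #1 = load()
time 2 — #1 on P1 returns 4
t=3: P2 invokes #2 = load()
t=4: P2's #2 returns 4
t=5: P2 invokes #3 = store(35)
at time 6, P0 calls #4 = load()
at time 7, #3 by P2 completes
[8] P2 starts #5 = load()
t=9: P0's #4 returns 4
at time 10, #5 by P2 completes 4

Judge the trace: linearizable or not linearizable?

not linearizable

already the first 10 events (up to #5's response at time 10) admit no linearization; the first 9 still do
checked exhaustively: 3 real-time-consistent orders of 5 completed operations, zero legal register replays
one such order, #1, #2, #3, #4, #5, breaks at step 4 where #4 load() → 4 is illegal
one such order, #1, #2, #3, #5, #4, breaks at step 4 where #5 load() → 4 is illegal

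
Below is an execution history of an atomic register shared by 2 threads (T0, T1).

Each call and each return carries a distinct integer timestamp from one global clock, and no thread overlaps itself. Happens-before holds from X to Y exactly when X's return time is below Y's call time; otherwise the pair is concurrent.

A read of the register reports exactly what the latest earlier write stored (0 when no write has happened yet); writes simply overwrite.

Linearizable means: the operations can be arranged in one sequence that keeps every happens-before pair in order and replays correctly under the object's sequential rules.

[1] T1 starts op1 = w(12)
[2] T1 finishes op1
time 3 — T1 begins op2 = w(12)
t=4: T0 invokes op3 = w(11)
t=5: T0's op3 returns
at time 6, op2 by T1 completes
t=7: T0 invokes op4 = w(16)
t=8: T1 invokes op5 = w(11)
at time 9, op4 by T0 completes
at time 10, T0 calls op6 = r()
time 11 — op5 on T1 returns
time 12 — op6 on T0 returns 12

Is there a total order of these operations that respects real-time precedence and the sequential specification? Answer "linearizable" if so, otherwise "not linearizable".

not linearizable

prefix check: 1..11 passes, 1..12 fails once op6's time-12 response joins
checked exhaustively: 6 real-time-consistent orders of 6 completed operations, zero legal atomic register replays
take op1, op2, op3, op4, op5, op6: step 6 already fails, because op6 r() → 12 cannot occur there
take op1, op2, op3, op4, op6, op5: step 5 already fails, because op6 r() → 12 cannot occur there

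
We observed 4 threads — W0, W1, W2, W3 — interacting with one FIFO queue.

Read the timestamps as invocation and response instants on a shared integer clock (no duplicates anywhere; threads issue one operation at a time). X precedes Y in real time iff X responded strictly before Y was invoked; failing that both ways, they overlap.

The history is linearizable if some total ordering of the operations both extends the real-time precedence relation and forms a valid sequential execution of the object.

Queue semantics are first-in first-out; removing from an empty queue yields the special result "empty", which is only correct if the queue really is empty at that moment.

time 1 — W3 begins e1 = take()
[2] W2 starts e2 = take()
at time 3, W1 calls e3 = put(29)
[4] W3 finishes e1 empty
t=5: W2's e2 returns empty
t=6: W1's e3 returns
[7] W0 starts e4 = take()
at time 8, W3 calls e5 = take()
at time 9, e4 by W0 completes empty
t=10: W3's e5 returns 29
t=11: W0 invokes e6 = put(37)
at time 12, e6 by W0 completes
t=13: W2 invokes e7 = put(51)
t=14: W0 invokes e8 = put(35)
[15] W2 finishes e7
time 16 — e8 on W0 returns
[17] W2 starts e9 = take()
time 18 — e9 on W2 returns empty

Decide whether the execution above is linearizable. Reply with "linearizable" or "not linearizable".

events 1..17 are fine; event 18 — the response of e9 at time 18 — makes the prefix non-linearizable
all 24 real-time-respecting orders fail — 9 completed FIFO queue operations, no legal replay
for example e1, e2, e3, e4, e5, e6, e7, e8, e9 fails at step 4: e4 take() → empty is not legal there
for example e1, e2, e3, e4, e5, e6, e8, e7, e9 fails at step 4: e4 take() → empty is not legal there

not linearizable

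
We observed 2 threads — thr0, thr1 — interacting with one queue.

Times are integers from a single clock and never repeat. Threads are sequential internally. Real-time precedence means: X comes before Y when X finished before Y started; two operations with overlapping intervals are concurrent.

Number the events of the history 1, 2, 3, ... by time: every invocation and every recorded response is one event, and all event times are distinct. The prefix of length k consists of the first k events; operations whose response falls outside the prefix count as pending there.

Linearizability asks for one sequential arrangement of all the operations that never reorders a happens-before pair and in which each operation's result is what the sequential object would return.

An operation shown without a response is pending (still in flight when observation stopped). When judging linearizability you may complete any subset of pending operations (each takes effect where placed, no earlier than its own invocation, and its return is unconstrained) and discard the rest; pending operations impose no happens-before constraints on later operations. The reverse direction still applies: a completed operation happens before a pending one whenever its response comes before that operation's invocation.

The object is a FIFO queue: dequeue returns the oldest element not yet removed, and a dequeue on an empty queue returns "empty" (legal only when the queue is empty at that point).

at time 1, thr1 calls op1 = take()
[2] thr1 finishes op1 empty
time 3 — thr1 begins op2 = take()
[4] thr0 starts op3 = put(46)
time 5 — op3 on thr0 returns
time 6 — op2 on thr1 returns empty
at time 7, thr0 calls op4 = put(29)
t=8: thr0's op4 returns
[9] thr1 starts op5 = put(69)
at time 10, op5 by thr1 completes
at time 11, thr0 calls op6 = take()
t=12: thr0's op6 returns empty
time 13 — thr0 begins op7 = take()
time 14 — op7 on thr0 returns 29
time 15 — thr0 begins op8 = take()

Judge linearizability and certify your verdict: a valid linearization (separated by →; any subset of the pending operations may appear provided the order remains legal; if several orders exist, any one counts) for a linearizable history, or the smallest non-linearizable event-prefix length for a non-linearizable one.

not linearizable — minimal violating prefix: 12 events

cut after 11 events: linearizable; cut after 12 events (op6 responds, time 12): not linearizable
checked exhaustively: 2 real-time-consistent orders of 6 completed operations, zero legal queue replays
one such order, op1, op2, op3, op4, op5, op6, breaks at step 6 where op6 take() → empty is illegal
one such order, op1, op3, op2, op4, op5, op6, breaks at step 3 where op2 take() → empty is illegal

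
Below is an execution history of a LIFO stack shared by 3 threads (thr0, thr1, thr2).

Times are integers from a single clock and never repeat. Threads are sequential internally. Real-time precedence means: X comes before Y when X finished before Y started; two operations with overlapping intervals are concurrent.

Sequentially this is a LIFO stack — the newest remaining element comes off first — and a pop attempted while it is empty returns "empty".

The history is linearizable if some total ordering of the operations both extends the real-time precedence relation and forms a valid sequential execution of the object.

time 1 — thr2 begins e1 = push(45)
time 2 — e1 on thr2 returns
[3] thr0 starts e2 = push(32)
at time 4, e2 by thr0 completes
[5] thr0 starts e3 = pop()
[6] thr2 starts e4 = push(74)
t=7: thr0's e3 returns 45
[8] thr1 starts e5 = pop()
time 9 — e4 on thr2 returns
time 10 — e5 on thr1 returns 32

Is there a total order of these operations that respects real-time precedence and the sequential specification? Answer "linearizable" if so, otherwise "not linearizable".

already the first 7 events (up to e3's response at time 7) admit no linearization; the first 6 still do
a single order respects real time; the 3 completed LIFO stack operations fail replay along it
include/drop combinations of the 1 pending operation (e4) were all tried; none helps
take e1, e2, e3 (pending dropped): step 3 already fails, because e3 pop() → 45 cannot occur there

not linearizable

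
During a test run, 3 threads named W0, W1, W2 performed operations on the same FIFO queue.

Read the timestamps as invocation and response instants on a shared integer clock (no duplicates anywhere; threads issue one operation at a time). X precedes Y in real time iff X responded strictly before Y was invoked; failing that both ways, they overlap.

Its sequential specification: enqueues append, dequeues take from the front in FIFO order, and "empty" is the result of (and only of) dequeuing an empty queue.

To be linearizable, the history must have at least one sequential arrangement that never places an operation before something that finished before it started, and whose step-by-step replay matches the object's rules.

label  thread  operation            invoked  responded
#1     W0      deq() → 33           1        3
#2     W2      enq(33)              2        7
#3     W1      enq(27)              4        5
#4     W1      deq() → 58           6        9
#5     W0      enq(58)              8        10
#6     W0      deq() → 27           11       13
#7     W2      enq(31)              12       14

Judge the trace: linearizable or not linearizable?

not linearizable

events 1..8 are fine; event 9 — the response of #4 at time 9 — makes the prefix non-linearizable
4 orders of the 4 completed FIFO queue ops respect real time; none is legal
include/drop combinations of the 1 pending operation (#5) were all tried; none helps
for example #1, #2, #3, #4 (pending dropped) fails at step 1: #1 deq() → 33 is not legal there
for example #1, #3, #2, #4 (pending dropped) fails at step 1: #1 deq() → 33 is not legal there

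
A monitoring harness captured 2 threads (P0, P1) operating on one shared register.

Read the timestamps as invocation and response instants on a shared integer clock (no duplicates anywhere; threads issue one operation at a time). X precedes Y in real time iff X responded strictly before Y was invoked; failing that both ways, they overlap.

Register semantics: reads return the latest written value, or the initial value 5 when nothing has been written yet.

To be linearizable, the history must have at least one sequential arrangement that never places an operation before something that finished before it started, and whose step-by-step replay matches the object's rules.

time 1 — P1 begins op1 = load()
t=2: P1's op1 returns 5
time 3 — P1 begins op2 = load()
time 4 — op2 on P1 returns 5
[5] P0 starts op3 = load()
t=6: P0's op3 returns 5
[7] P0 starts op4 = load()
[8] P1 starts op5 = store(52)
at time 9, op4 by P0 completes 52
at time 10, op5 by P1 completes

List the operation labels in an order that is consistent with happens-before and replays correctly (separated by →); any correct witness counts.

after step 1 (op1 load() → 5): value 5
after step 2 (op2 load() → 5): value 5
after step 3 (op3 load() → 5): value 5
after step 4 (op5 store(52)): value 52
after step 5 (op4 load() → 52): value 52

op1 → op2 → op3 → op5 → op4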